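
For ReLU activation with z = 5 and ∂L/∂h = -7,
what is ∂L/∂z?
∂L/∂z = -7

h = ReLU(5) = 5
Since z > 0: ∂h/∂z = 1
∂L/∂z = ∂L/∂h · ∂h/∂z = -7 × 1 = -7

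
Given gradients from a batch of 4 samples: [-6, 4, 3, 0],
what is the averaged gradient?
Average gradient = 0.25

Average = (1/4)(-6 + 4 + 3 + 0) = 1/4 = 0.25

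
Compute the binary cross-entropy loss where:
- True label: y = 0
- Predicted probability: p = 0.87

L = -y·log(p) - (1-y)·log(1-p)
L = 2.04

L = -0·log(0.87) - 1·log(0.13) = -log(0.13) = 2.04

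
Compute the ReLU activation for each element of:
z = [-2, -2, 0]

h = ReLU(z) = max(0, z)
h = [0, 0, 0]

ReLU applied element-wise: max(0,-2)=0, max(0,-2)=0, max(0,0)=0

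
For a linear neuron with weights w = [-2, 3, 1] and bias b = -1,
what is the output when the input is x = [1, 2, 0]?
y = 3

y = (-2)(1) + (3)(2) + (1)(0) + -1 = 3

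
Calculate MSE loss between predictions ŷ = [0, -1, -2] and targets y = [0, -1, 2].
MSE = 5.333

MSE = (1/3)((0-0)² + (-1--1)² + (-2-2)²) = (1/3)(0 + 0 + 16) = 5.333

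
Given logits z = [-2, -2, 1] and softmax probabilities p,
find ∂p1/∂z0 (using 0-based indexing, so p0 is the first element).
∂p1/∂z0 = -0.00205

p = softmax(z) = [0.04528, 0.04528, 0.9094]
p1 = 0.04528, p0 = 0.04528

∂p1/∂z0 = -p1 × p0 = -0.04528 × 0.04528 = -0.00205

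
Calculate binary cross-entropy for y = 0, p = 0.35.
L = 0.4308

L = -0·log(0.35) - 1·log(0.65) = -log(0.65) = 0.4308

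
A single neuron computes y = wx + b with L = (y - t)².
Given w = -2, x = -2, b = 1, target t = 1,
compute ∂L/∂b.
∂L/∂b = 8

y = wx + b = (-2)(-2) + 1 = 5
∂L/∂y = 2(y - t) = 2(5 - 1) = 8
∂y/∂b = 1
∂L/∂b = ∂L/∂y · ∂y/∂b = 8 × 1 = 8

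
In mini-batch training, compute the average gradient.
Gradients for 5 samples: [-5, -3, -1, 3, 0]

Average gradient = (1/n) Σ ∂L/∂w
Average gradient = -1.2

Average = (1/5)(-5 + -3 + -1 + 3 + 0) = -6/5 = -1.2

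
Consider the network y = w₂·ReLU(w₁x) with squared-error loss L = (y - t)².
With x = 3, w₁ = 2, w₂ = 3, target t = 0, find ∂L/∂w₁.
∂L/∂w₁ = 324

Forward pass:
z = w₁x = 2×3 = 6
h = ReLU(6) = 6
y = w₂h = 3×6 = 18

Backward pass:
∂L/∂y = 2(y - t) = 2(18 - 0) = 36
∂y/∂h = w₂ = 3
∂h/∂z = 1 (ReLU derivative)
∂z/∂w₁ = x = 3

∂L/∂w₁ = 36 × 3 × 1 × 3 = 324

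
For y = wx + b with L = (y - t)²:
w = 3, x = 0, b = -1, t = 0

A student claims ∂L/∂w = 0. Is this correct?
Correct

y = (3)(0) + -1 = -1
∂L/∂y = 2(y - t) = 2(-1 - 0) = -2
∂y/∂w = x = 0
∂L/∂w = -2 × 0 = 0

Claimed value: 0
Correct: The correct gradient is 0.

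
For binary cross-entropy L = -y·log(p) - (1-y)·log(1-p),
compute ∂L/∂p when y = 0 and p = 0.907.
∂L/∂p = 10.75

∂L/∂p = -y/p + (1-y)/(1-p) = 0 + 1/0.093 = 10.75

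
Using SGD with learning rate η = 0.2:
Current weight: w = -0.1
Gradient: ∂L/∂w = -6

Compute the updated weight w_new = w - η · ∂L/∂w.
w_new = 1.1

w_new = w - η·∂L/∂w = -0.1 - 0.2×(-6) = -0.1 - (-1.2) = 1.1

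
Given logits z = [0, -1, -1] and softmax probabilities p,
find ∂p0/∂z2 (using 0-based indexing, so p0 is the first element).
∂p0/∂z2 = -0.1221

p = softmax(z) = [0.5761, 0.2119, 0.2119]
p0 = 0.5761, p2 = 0.2119

∂p0/∂z2 = -p0 × p2 = -0.5761 × 0.2119 = -0.1221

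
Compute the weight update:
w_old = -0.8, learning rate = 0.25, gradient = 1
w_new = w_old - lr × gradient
w_new = -1.05

w_new = w - η·∂L/∂w = -0.8 - 0.25×(1) = -0.8 - (0.25) = -1.05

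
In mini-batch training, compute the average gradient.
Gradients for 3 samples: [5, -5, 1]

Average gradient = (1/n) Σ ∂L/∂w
Average gradient = 0.3333

Average = (1/3)(5 + -5 + 1) = 1/3 = 0.3333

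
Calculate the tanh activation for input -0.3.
-0.2913

tanh(-0.3) = (e^(-0.3) - e^(0.3))/(e^(-0.3) + e^(0.3)) = -0.2913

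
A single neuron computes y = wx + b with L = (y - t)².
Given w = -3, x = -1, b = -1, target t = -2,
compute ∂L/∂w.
∂L/∂w = -8

y = wx + b = (-3)(-1) + -1 = 2
∂L/∂y = 2(y - t) = 2(2 - -2) = 8
∂y/∂w = x = -1
∂L/∂w = ∂L/∂y · ∂y/∂w = 8 × -1 = -8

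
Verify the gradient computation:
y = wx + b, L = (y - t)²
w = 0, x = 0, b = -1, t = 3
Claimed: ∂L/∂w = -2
Incorrect

y = (0)(0) + -1 = -1
∂L/∂y = 2(y - t) = 2(-1 - 3) = -8
∂y/∂w = x = 0
∂L/∂w = -8 × 0 = 0

Claimed value: -2
Incorrect: The correct gradient is 0.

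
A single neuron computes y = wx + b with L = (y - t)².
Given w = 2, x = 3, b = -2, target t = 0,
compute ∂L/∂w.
∂L/∂w = 24

y = wx + b = (2)(3) + -2 = 4
∂L/∂y = 2(y - t) = 2(4 - 0) = 8
∂y/∂w = x = 3
∂L/∂w = ∂L/∂y · ∂y/∂w = 8 × 3 = 24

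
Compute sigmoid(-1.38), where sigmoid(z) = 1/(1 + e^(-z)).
0.201

sigmoid(-1.38) = 1/(1 + e^(1.38)) = 1/(1 + 3.975) = 0.201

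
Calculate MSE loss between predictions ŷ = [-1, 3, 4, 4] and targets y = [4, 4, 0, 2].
MSE = 11.5

MSE = (1/4)((-1-4)² + (3-4)² + (4-0)² + (4-2)²) = (1/4)(25 + 1 + 16 + 4) = 11.5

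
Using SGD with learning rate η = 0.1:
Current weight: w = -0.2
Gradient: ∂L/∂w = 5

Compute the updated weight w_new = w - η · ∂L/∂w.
w_new = -0.7

w_new = w - η·∂L/∂w = -0.2 - 0.1×(5) = -0.2 - (0.5) = -0.7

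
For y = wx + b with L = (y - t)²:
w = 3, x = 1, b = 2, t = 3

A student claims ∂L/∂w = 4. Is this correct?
Correct

y = (3)(1) + 2 = 5
∂L/∂y = 2(y - t) = 2(5 - 3) = 4
∂y/∂w = x = 1
∂L/∂w = 4 × 1 = 4

Claimed value: 4
Correct: The correct gradient is 4.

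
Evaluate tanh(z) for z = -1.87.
-0.9536

tanh(-1.87) = (e^(-1.87) - e^(1.87))/(e^(-1.87) + e^(1.87)) = -0.9536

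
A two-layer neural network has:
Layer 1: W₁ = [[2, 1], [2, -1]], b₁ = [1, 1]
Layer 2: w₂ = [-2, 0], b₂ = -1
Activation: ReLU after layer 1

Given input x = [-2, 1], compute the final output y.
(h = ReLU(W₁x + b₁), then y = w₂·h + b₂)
y = -1

Layer 1 pre-activation: z₁ = [-2, -4]
After ReLU: h = [0, 0]
Layer 2 output: y = -2×0 + 0×0 + -1 = -1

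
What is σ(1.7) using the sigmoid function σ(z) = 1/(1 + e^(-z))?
0.8455

sigmoid(1.7) = 1/(1 + e^(-1.7)) = 1/(1 + 0.1827) = 0.8455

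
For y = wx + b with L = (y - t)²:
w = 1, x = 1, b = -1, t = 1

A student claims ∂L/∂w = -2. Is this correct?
Correct

y = (1)(1) + -1 = 0
∂L/∂y = 2(y - t) = 2(0 - 1) = -2
∂y/∂w = x = 1
∂L/∂w = -2 × 1 = -2

Claimed value: -2
Correct: The correct gradient is -2.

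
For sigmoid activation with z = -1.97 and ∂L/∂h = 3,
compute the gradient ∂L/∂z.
∂L/∂z = 0.3222

σ(-1.97) = 0.1224
σ'(-1.97) = σ(-1.97)(1 - σ(-1.97)) = 0.1224 × 0.8776 = 0.1074
∂L/∂z = ∂L/∂h · σ'(z) = 3 × 0.1074 = 0.3222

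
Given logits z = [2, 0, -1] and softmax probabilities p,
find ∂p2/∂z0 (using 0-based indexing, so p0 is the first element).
∂p2/∂z0 = -0.03545

p = softmax(z) = [0.8438, 0.1142, 0.04201]
p2 = 0.04201, p0 = 0.8438

∂p2/∂z0 = -p2 × p0 = -0.04201 × 0.8438 = -0.03545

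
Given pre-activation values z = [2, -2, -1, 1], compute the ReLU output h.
h = [2, 0, 0, 1]

ReLU applied element-wise: max(0,2)=2, max(0,-2)=0, max(0,-1)=0, max(0,1)=1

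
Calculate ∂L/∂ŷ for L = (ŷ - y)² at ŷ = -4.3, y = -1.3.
∂L/∂ŷ = -6.0

∂L/∂ŷ = 2(ŷ - y) = 2(-4.3 - -1.3) = 2(-3.0) = -6.0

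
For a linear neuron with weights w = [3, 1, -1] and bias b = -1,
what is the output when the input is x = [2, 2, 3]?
y = 4

y = (3)(2) + (1)(2) + (-1)(3) + -1 = 4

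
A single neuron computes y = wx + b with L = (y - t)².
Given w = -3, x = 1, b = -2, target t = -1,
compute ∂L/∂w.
∂L/∂w = -8

y = wx + b = (-3)(1) + -2 = -5
∂L/∂y = 2(y - t) = 2(-5 - -1) = -8
∂y/∂w = x = 1
∂L/∂w = ∂L/∂y · ∂y/∂w = -8 × 1 = -8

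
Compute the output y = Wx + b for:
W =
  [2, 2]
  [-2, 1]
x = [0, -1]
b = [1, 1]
y = [-1, 0]

Wx = [2×0 + 2×-1, -2×0 + 1×-1]
   = [-2, -1]
y = Wx + b = [-2 + 1, -1 + 1] = [-1, 0]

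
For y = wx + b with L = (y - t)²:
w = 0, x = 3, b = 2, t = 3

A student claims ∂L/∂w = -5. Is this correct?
Incorrect

y = (0)(3) + 2 = 2
∂L/∂y = 2(y - t) = 2(2 - 3) = -2
∂y/∂w = x = 3
∂L/∂w = -2 × 3 = -6

Claimed value: -5
Incorrect: The correct gradient is -6.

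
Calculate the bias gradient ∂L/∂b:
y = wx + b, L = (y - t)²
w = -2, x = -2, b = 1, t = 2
∂L/∂b = 6

y = wx + b = (-2)(-2) + 1 = 5
∂L/∂y = 2(y - t) = 2(5 - 2) = 6
∂y/∂b = 1
∂L/∂b = ∂L/∂y · ∂y/∂b = 6 × 1 = 6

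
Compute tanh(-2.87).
-0.9936

tanh(-2.87) = (e^(-2.87) - e^(2.87))/(e^(-2.87) + e^(2.87)) = -0.9936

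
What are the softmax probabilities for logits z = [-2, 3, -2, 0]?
p = [0.0063, 0.9405, 0.0063, 0.0468]

exp(z) = [0.1353, 20.09, 0.1353, 1]
Sum = 21.36
p = [0.0063, 0.9405, 0.0063, 0.0468]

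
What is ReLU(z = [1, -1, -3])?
h = [1, 0, 0]

ReLU applied element-wise: max(0,1)=1, max(0,-1)=0, max(0,-3)=0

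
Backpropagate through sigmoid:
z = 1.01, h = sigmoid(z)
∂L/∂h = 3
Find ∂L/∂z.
∂L/∂z = 0.5871

σ(1.01) = 0.733
σ'(1.01) = σ(1.01)(1 - σ(1.01)) = 0.733 × 0.267 = 0.1957
∂L/∂z = ∂L/∂h · σ'(z) = 3 × 0.1957 = 0.5871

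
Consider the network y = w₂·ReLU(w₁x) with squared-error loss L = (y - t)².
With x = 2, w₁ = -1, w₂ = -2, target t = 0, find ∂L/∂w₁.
∂L/∂w₁ = 0

Forward pass:
z = w₁x = -1×2 = -2
h = ReLU(-2) = 0
y = w₂h = -2×0 = 0

Backward pass:
∂L/∂y = 2(y - t) = 2(0 - 0) = 0
∂y/∂h = w₂ = -2
∂h/∂z = 0 (ReLU derivative)
∂z/∂w₁ = x = 2

∂L/∂w₁ = 0 × -2 × 0 × 2 = 0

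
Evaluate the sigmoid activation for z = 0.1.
0.525

sigmoid(0.1) = 1/(1 + e^(-0.1)) = 1/(1 + 0.9048) = 0.525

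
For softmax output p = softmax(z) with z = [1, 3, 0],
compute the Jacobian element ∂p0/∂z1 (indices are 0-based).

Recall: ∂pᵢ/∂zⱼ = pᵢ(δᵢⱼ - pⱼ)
∂p0/∂z1 = -0.09636

p = softmax(z) = [0.1142, 0.8438, 0.04201]
p0 = 0.1142, p1 = 0.8438

∂p0/∂z1 = -p0 × p1 = -0.1142 × 0.8438 = -0.09636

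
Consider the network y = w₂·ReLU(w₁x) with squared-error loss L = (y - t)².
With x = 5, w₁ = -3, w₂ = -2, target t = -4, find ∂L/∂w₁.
∂L/∂w₁ = 0

Forward pass:
z = w₁x = -3×5 = -15
h = ReLU(-15) = 0
y = w₂h = -2×0 = 0

Backward pass:
∂L/∂y = 2(y - t) = 2(0 - -4) = 8
∂y/∂h = w₂ = -2
∂h/∂z = 0 (ReLU derivative)
∂z/∂w₁ = x = 5

∂L/∂w₁ = 8 × -2 × 0 × 5 = 0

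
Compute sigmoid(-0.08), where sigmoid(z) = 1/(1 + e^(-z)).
0.48

sigmoid(-0.08) = 1/(1 + e^(0.08)) = 1/(1 + 1.083) = 0.48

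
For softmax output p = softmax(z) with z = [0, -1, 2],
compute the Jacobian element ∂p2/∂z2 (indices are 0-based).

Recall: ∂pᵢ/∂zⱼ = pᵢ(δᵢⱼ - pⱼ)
∂p2/∂z2 = 0.1318

p = softmax(z) = [0.1142, 0.04201, 0.8438]
p2 = 0.8438

∂p2/∂z2 = p2(1 - p2) = 0.8438 × (1 - 0.8438) = 0.1318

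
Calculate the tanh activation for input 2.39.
0.9833

tanh(2.39) = (e^(2.39) - e^(-2.39))/(e^(2.39) + e^(-2.39)) = 0.9833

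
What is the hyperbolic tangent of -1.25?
-0.8483

tanh(-1.25) = (e^(-1.25) - e^(1.25))/(e^(-1.25) + e^(1.25)) = -0.8483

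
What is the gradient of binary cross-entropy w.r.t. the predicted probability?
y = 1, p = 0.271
∂L/∂p = -3.69

∂L/∂p = -y/p + (1-y)/(1-p) = -1/0.271 + 0 = -3.69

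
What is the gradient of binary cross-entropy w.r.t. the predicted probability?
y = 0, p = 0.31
∂L/∂p = 1.449

∂L/∂p = -y/p + (1-y)/(1-p) = 0 + 1/0.69 = 1.449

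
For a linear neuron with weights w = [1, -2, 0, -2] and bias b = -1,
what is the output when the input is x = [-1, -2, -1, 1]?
y = 0

y = (1)(-1) + (-2)(-2) + (0)(-1) + (-2)(1) + -1 = 0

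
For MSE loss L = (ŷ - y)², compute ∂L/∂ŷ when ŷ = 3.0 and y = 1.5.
∂L/∂ŷ = 3.0

∂L/∂ŷ = 2(ŷ - y) = 2(3.0 - 1.5) = 2(1.5) = 3.0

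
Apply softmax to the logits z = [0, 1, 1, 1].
p = [0.1092, 0.2969, 0.2969, 0.2969]

exp(z) = [1, 2.718, 2.718, 2.718]
Sum = 9.155
p = [0.1092, 0.2969, 0.2969, 0.2969]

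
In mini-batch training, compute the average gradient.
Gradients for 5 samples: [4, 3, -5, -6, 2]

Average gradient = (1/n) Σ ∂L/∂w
Average gradient = -0.4

Average = (1/5)(4 + 3 + -5 + -6 + 2) = -2/5 = -0.4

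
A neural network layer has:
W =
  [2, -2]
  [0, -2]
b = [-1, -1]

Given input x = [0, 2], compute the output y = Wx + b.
y = [-5, -5]

Wx = [2×0 + -2×2, 0×0 + -2×2]
   = [-4, -4]
y = Wx + b = [-4 + -1, -4 + -1] = [-5, -5]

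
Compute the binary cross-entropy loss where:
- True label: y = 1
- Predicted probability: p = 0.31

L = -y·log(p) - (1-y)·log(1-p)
L = 1.171

L = -1·log(0.31) - 0·log(0.69) = -log(0.31) = 1.171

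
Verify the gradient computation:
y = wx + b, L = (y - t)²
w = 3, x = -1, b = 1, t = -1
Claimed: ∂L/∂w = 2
Correct

y = (3)(-1) + 1 = -2
∂L/∂y = 2(y - t) = 2(-2 - -1) = -2
∂y/∂w = x = -1
∂L/∂w = -2 × -1 = 2

Claimed value: 2
Correct: The correct gradient is 2.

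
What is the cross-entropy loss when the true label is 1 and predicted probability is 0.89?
L = 0.1165

L = -1·log(0.89) - 0·log(0.11) = -log(0.89) = 0.1165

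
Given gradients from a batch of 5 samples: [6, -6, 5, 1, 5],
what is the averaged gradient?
Average gradient = 2.2

Average = (1/5)(6 + -6 + 5 + 1 + 5) = 11/5 = 2.2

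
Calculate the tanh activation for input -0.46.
-0.4301

tanh(-0.46) = (e^(-0.46) - e^(0.46))/(e^(-0.46) + e^(0.46)) = -0.4301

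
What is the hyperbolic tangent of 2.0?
0.964

tanh(2.0) = (e^(2.0) - e^(-2.0))/(e^(2.0) + e^(-2.0)) = 0.964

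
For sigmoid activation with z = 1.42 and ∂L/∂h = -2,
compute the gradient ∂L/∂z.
∂L/∂z = -0.3135

σ(1.42) = 0.8053
σ'(1.42) = σ(1.42)(1 - σ(1.42)) = 0.8053 × 0.1947 = 0.1568
∂L/∂z = ∂L/∂h · σ'(z) = -2 × 0.1568 = -0.3135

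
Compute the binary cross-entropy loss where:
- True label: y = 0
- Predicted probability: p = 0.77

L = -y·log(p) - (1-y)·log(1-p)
L = 1.47

L = -0·log(0.77) - 1·log(0.23) = -log(0.23) = 1.47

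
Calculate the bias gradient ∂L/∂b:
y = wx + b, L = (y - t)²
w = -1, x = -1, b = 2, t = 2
∂L/∂b = 2

y = wx + b = (-1)(-1) + 2 = 3
∂L/∂y = 2(y - t) = 2(3 - 2) = 2
∂y/∂b = 1
∂L/∂b = ∂L/∂y · ∂y/∂b = 2 × 1 = 2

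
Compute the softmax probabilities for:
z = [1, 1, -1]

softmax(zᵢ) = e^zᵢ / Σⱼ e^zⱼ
p = [0.4683, 0.4683, 0.0634]

exp(z) = [2.718, 2.718, 0.3679]
Sum = 5.804
p = [0.4683, 0.4683, 0.0634]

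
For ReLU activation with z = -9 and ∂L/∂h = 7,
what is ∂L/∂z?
∂L/∂z = 0

h = ReLU(-9) = 0
Since z < 0: ∂h/∂z = 0
∂L/∂z = ∂L/∂h · ∂h/∂z = 7 × 0 = 0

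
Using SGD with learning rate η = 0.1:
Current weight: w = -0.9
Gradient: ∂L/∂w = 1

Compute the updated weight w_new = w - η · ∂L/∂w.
w_new = -1

w_new = w - η·∂L/∂w = -0.9 - 0.1×(1) = -0.9 - (0.1) = -1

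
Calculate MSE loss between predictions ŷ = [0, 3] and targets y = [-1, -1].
MSE = 8.5

MSE = (1/2)((0--1)² + (3--1)²) = (1/2)(1 + 16) = 8.5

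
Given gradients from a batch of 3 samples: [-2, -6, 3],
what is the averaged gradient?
Average gradient = -1.667

Average = (1/3)(-2 + -6 + 3) = -5/3 = -1.667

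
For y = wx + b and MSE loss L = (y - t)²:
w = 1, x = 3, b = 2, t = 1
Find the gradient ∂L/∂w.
∂L/∂w = 24

y = wx + b = (1)(3) + 2 = 5
∂L/∂y = 2(y - t) = 2(5 - 1) = 8
∂y/∂w = x = 3
∂L/∂w = ∂L/∂y · ∂y/∂w = 8 × 3 = 24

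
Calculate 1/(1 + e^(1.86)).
0.1347

sigmoid(-1.86) = 1/(1 + e^(1.86)) = 1/(1 + 6.424) = 0.1347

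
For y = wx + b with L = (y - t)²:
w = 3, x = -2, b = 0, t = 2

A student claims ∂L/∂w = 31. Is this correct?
Incorrect

y = (3)(-2) + 0 = -6
∂L/∂y = 2(y - t) = 2(-6 - 2) = -16
∂y/∂w = x = -2
∂L/∂w = -16 × -2 = 32

Claimed value: 31
Incorrect: The correct gradient is 32.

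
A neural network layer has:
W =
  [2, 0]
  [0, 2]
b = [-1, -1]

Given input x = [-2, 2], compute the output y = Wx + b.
y = [-5, 3]

Wx = [2×-2 + 0×2, 0×-2 + 2×2]
   = [-4, 4]
y = Wx + b = [-4 + -1, 4 + -1] = [-5, 3]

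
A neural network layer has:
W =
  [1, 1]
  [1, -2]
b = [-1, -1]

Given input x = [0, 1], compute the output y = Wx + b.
y = [0, -3]

Wx = [1×0 + 1×1, 1×0 + -2×1]
   = [1, -2]
y = Wx + b = [1 + -1, -2 + -1] = [0, -3]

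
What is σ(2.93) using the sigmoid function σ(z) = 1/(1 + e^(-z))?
0.9493

sigmoid(2.93) = 1/(1 + e^(-2.93)) = 1/(1 + 0.0534) = 0.9493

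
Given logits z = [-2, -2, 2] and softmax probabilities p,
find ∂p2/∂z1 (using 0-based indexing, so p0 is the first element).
∂p2/∂z1 = -0.01704

p = softmax(z) = [0.01767, 0.01767, 0.9647]
p2 = 0.9647, p1 = 0.01767

∂p2/∂z1 = -p2 × p1 = -0.9647 × 0.01767 = -0.01704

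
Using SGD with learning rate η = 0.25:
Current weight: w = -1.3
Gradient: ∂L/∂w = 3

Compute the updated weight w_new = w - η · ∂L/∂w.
w_new = -2.05

w_new = w - η·∂L/∂w = -1.3 - 0.25×(3) = -1.3 - (0.75) = -2.05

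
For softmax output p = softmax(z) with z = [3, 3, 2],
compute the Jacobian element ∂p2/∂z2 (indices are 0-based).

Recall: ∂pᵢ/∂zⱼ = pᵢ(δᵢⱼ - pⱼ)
∂p2/∂z2 = 0.1312

p = softmax(z) = [0.4223, 0.4223, 0.1554]
p2 = 0.1554

∂p2/∂z2 = p2(1 - p2) = 0.1554 × (1 - 0.1554) = 0.1312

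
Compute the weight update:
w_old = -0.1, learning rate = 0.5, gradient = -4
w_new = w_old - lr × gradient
w_new = 1.9

w_new = w - η·∂L/∂w = -0.1 - 0.5×(-4) = -0.1 - (-2) = 1.9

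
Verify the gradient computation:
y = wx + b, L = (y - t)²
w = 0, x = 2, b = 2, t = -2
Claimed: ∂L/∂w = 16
Correct

y = (0)(2) + 2 = 2
∂L/∂y = 2(y - t) = 2(2 - -2) = 8
∂y/∂w = x = 2
∂L/∂w = 8 × 2 = 16

Claimed value: 16
Correct: The correct gradient is 16.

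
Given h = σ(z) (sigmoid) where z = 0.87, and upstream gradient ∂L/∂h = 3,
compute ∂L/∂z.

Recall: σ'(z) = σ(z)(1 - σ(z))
∂L/∂z = 0.6242

σ(0.87) = 0.7047
σ'(0.87) = σ(0.87)(1 - σ(0.87)) = 0.7047 × 0.2953 = 0.2081
∂L/∂z = ∂L/∂h · σ'(z) = 3 × 0.2081 = 0.6242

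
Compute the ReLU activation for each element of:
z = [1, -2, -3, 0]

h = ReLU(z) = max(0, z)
h = [1, 0, 0, 0]

ReLU applied element-wise: max(0,1)=1, max(0,-2)=0, max(0,-3)=0, max(0,0)=0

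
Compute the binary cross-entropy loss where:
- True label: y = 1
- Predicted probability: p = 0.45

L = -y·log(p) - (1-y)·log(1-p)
L = 0.7985

L = -1·log(0.45) - 0·log(0.55) = -log(0.45) = 0.7985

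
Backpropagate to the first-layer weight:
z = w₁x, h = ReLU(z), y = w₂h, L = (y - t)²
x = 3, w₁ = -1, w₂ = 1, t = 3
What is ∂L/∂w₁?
∂L/∂w₁ = 0

Forward pass:
z = w₁x = -1×3 = -3
h = ReLU(-3) = 0
y = w₂h = 1×0 = 0

Backward pass:
∂L/∂y = 2(y - t) = 2(0 - 3) = -6
∂y/∂h = w₂ = 1
∂h/∂z = 0 (ReLU derivative)
∂z/∂w₁ = x = 3

∂L/∂w₁ = -6 × 1 × 0 × 3 = 0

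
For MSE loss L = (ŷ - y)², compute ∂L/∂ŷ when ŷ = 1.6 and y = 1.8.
∂L/∂ŷ = -0.4

∂L/∂ŷ = 2(ŷ - y) = 2(1.6 - 1.8) = 2(-0.2) = -0.4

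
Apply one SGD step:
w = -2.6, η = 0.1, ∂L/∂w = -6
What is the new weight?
w_new = -2

w_new = w - η·∂L/∂w = -2.6 - 0.1×(-6) = -2.6 - (-0.6) = -2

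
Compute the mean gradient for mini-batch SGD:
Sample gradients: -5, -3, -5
Average gradient = -4.333

Average = (1/3)(-5 + -3 + -5) = -13/3 = -4.333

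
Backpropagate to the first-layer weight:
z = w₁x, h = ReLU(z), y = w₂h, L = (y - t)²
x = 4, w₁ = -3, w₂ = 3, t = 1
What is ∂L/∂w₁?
∂L/∂w₁ = 0

Forward pass:
z = w₁x = -3×4 = -12
h = ReLU(-12) = 0
y = w₂h = 3×0 = 0

Backward pass:
∂L/∂y = 2(y - t) = 2(0 - 1) = -2
∂y/∂h = w₂ = 3
∂h/∂z = 0 (ReLU derivative)
∂z/∂w₁ = x = 4

∂L/∂w₁ = -2 × 3 × 0 × 4 = 0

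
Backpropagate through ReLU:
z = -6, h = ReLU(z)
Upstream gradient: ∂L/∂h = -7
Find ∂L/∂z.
∂L/∂z = 0

h = ReLU(-6) = 0
Since z < 0: ∂h/∂z = 0
∂L/∂z = ∂L/∂h · ∂h/∂z = -7 × 0 = 0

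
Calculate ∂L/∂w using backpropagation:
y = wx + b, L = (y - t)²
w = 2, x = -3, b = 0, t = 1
∂L/∂w = 42

y = wx + b = (2)(-3) + 0 = -6
∂L/∂y = 2(y - t) = 2(-6 - 1) = -14
∂y/∂w = x = -3
∂L/∂w = ∂L/∂y · ∂y/∂w = -14 × -3 = 42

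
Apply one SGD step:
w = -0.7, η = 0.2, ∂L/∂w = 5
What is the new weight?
w_new = -1.7

w_new = w - η·∂L/∂w = -0.7 - 0.2×(5) = -0.7 - (1) = -1.7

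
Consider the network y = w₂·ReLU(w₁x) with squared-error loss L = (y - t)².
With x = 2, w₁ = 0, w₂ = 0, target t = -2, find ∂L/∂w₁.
∂L/∂w₁ = 0

Forward pass:
z = w₁x = 0×2 = 0
h = ReLU(0) = 0
y = w₂h = 0×0 = 0

Backward pass:
∂L/∂y = 2(y - t) = 2(0 - -2) = 4
∂y/∂h = w₂ = 0
∂h/∂z = 0 (ReLU derivative)
∂z/∂w₁ = x = 2

∂L/∂w₁ = 4 × 0 × 0 × 2 = 0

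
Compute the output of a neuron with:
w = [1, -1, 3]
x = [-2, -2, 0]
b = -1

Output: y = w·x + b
y = -1

y = (1)(-2) + (-1)(-2) + (3)(0) + -1 = -1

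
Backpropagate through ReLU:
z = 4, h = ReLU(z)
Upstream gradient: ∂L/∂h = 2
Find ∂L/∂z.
∂L/∂z = 2

h = ReLU(4) = 4
Since z > 0: ∂h/∂z = 1
∂L/∂z = ∂L/∂h · ∂h/∂z = 2 × 1 = 2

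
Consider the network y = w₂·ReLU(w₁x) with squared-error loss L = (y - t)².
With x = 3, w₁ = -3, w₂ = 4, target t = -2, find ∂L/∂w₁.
∂L/∂w₁ = 0

Forward pass:
z = w₁x = -3×3 = -9
h = ReLU(-9) = 0
y = w₂h = 4×0 = 0

Backward pass:
∂L/∂y = 2(y - t) = 2(0 - -2) = 4
∂y/∂h = w₂ = 4
∂h/∂z = 0 (ReLU derivative)
∂z/∂w₁ = x = 3

∂L/∂w₁ = 4 × 4 × 0 × 3 = 0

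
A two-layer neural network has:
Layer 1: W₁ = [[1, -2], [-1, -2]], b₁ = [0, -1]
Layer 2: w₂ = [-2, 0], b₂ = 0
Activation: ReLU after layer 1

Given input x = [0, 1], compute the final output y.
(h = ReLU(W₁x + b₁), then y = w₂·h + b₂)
y = 0

Layer 1 pre-activation: z₁ = [-2, -3]
After ReLU: h = [0, 0]
Layer 2 output: y = -2×0 + 0×0 + 0 = 0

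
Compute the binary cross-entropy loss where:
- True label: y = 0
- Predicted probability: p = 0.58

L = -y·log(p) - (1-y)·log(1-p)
L = 0.8675

L = -0·log(0.58) - 1·log(0.42) = -log(0.42) = 0.8675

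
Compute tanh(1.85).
0.9517

tanh(1.85) = (e^(1.85) - e^(-1.85))/(e^(1.85) + e^(-1.85)) = 0.9517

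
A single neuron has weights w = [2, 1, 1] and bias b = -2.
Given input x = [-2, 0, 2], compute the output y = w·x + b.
y = -4

y = (2)(-2) + (1)(0) + (1)(2) + -2 = -4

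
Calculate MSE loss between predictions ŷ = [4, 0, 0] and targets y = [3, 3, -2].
MSE = 4.667

MSE = (1/3)((4-3)² + (0-3)² + (0--2)²) = (1/3)(1 + 9 + 4) = 4.667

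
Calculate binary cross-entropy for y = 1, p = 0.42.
L = 0.8675

L = -1·log(0.42) - 0·log(0.58) = -log(0.42) = 0.8675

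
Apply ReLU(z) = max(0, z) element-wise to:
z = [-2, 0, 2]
h = [0, 0, 2]

ReLU applied element-wise: max(0,-2)=0, max(0,0)=0, max(0,2)=2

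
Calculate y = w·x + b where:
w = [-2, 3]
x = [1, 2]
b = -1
y = 3

y = (-2)(1) + (3)(2) + -1 = 3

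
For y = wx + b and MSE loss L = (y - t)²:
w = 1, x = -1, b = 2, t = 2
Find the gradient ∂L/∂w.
∂L/∂w = 2

y = wx + b = (1)(-1) + 2 = 1
∂L/∂y = 2(y - t) = 2(1 - 2) = -2
∂y/∂w = x = -1
∂L/∂w = ∂L/∂y · ∂y/∂w = -2 × -1 = 2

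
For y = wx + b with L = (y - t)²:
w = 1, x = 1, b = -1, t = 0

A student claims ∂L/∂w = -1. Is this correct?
Incorrect

y = (1)(1) + -1 = 0
∂L/∂y = 2(y - t) = 2(0 - 0) = 0
∂y/∂w = x = 1
∂L/∂w = 0 × 1 = 0

Claimed value: -1
Incorrect: The correct gradient is 0.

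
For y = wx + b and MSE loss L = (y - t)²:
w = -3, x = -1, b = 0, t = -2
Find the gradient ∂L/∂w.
∂L/∂w = -10

y = wx + b = (-3)(-1) + 0 = 3
∂L/∂y = 2(y - t) = 2(3 - -2) = 10
∂y/∂w = x = -1
∂L/∂w = ∂L/∂y · ∂y/∂w = 10 × -1 = -10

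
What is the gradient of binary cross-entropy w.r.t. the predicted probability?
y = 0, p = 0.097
∂L/∂p = 1.107

∂L/∂p = -y/p + (1-y)/(1-p) = 0 + 1/0.903 = 1.107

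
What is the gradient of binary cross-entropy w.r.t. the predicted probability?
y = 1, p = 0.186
∂L/∂p = -5.376

∂L/∂p = -y/p + (1-y)/(1-p) = -1/0.186 + 0 = -5.376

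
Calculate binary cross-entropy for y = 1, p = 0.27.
L = 1.309

L = -1·log(0.27) - 0·log(0.73) = -log(0.27) = 1.309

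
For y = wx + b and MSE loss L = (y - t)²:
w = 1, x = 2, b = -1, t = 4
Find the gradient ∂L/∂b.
∂L/∂b = -6

y = wx + b = (1)(2) + -1 = 1
∂L/∂y = 2(y - t) = 2(1 - 4) = -6
∂y/∂b = 1
∂L/∂b = ∂L/∂y · ∂y/∂b = -6 × 1 = -6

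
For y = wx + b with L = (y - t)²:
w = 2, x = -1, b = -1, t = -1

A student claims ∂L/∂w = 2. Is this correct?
Incorrect

y = (2)(-1) + -1 = -3
∂L/∂y = 2(y - t) = 2(-3 - -1) = -4
∂y/∂w = x = -1
∂L/∂w = -4 × -1 = 4

Claimed value: 2
Incorrect: The correct gradient is 4.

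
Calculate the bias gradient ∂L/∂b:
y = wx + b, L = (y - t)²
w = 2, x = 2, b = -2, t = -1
∂L/∂b = 6

y = wx + b = (2)(2) + -2 = 2
∂L/∂y = 2(y - t) = 2(2 - -1) = 6
∂y/∂b = 1
∂L/∂b = ∂L/∂y · ∂y/∂b = 6 × 1 = 6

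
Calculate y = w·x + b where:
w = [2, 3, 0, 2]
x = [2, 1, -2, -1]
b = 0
y = 5

y = (2)(2) + (3)(1) + (0)(-2) + (2)(-1) + 0 = 5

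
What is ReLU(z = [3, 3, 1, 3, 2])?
h = [3, 3, 1, 3, 2]

ReLU applied element-wise: max(0,3)=3, max(0,3)=3, max(0,1)=1, max(0,3)=3, max(0,2)=2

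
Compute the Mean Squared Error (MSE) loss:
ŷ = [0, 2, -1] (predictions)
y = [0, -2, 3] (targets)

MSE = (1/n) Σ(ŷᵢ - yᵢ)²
MSE = 10.67

MSE = (1/3)((0-0)² + (2--2)² + (-1-3)²) = (1/3)(0 + 16 + 16) = 10.67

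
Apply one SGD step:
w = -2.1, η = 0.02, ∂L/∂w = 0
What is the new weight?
w_new = -2.1

w_new = w - η·∂L/∂w = -2.1 - 0.02×(0) = -2.1 - (0) = -2.1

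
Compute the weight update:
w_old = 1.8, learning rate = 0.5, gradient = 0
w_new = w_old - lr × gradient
w_new = 1.8

w_new = w - η·∂L/∂w = 1.8 - 0.5×(0) = 1.8 - (0) = 1.8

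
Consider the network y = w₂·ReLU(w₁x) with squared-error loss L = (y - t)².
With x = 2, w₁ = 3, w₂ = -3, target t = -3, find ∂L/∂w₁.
∂L/∂w₁ = 180

Forward pass:
z = w₁x = 3×2 = 6
h = ReLU(6) = 6
y = w₂h = -3×6 = -18

Backward pass:
∂L/∂y = 2(y - t) = 2(-18 - -3) = -30
∂y/∂h = w₂ = -3
∂h/∂z = 1 (ReLU derivative)
∂z/∂w₁ = x = 2

∂L/∂w₁ = -30 × -3 × 1 × 2 = 180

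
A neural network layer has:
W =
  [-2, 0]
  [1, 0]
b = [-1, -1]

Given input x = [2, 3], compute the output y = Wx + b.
y = [-5, 1]

Wx = [-2×2 + 0×3, 1×2 + 0×3]
   = [-4, 2]
y = Wx + b = [-4 + -1, 2 + -1] = [-5, 1]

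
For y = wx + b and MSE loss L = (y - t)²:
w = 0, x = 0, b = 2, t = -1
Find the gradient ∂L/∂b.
∂L/∂b = 6

y = wx + b = (0)(0) + 2 = 2
∂L/∂y = 2(y - t) = 2(2 - -1) = 6
∂y/∂b = 1
∂L/∂b = ∂L/∂y · ∂y/∂b = 6 × 1 = 6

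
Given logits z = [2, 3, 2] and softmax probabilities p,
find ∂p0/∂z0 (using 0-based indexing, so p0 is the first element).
∂p0/∂z0 = 0.167

p = softmax(z) = [0.2119, 0.5761, 0.2119]
p0 = 0.2119

∂p0/∂z0 = p0(1 - p0) = 0.2119 × (1 - 0.2119) = 0.167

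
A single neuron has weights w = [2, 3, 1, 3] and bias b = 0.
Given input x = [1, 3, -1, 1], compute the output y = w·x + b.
y = 13

y = (2)(1) + (3)(3) + (1)(-1) + (3)(1) + 0 = 13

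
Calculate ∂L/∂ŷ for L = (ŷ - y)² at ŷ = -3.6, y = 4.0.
∂L/∂ŷ = -15.2

∂L/∂ŷ = 2(ŷ - y) = 2(-3.6 - 4.0) = 2(-7.6) = -15.2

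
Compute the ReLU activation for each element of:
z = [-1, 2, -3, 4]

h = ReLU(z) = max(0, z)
h = [0, 2, 0, 4]

ReLU applied element-wise: max(0,-1)=0, max(0,2)=2, max(0,-3)=0, max(0,4)=4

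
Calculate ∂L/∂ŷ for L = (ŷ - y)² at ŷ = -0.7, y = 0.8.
∂L/∂ŷ = -3.0

∂L/∂ŷ = 2(ŷ - y) = 2(-0.7 - 0.8) = 2(-1.5) = -3.0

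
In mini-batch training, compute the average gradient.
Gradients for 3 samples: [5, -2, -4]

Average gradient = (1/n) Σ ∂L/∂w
Average gradient = -0.3333

Average = (1/3)(5 + -2 + -4) = -1/3 = -0.3333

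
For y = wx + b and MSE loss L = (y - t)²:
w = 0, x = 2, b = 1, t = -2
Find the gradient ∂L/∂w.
∂L/∂w = 12

y = wx + b = (0)(2) + 1 = 1
∂L/∂y = 2(y - t) = 2(1 - -2) = 6
∂y/∂w = x = 2
∂L/∂w = ∂L/∂y · ∂y/∂w = 6 × 2 = 12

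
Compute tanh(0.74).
0.6291

tanh(0.74) = (e^(0.74) - e^(-0.74))/(e^(0.74) + e^(-0.74)) = 0.6291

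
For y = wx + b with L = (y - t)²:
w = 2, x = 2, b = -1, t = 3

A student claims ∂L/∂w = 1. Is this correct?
Incorrect

y = (2)(2) + -1 = 3
∂L/∂y = 2(y - t) = 2(3 - 3) = 0
∂y/∂w = x = 2
∂L/∂w = 0 × 2 = 0

Claimed value: 1
Incorrect: The correct gradient is 0.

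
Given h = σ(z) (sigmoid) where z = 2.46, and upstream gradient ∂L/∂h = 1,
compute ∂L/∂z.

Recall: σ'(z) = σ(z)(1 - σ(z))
∂L/∂z = 0.07252

σ(2.46) = 0.9213
σ'(2.46) = σ(2.46)(1 - σ(2.46)) = 0.9213 × 0.07871 = 0.07252
∂L/∂z = ∂L/∂h · σ'(z) = 1 × 0.07252 = 0.07252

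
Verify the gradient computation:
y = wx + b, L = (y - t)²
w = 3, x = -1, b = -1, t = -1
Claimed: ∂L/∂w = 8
Incorrect

y = (3)(-1) + -1 = -4
∂L/∂y = 2(y - t) = 2(-4 - -1) = -6
∂y/∂w = x = -1
∂L/∂w = -6 × -1 = 6

Claimed value: 8
Incorrect: The correct gradient is 6.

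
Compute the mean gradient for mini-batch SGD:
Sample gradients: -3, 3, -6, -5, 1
Average gradient = -2

Average = (1/5)(-3 + 3 + -6 + -5 + 1) = -10/5 = -2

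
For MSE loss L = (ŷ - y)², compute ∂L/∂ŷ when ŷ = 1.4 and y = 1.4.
∂L/∂ŷ = 0.0

∂L/∂ŷ = 2(ŷ - y) = 2(1.4 - 1.4) = 2(0.0) = 0.0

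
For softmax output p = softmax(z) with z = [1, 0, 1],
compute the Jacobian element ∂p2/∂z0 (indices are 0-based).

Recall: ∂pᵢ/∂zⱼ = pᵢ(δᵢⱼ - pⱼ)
∂p2/∂z0 = -0.1784

p = softmax(z) = [0.4223, 0.1554, 0.4223]
p2 = 0.4223, p0 = 0.4223

∂p2/∂z0 = -p2 × p0 = -0.4223 × 0.4223 = -0.1784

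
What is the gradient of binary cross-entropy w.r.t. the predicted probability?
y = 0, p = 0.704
∂L/∂p = 3.378

∂L/∂p = -y/p + (1-y)/(1-p) = 0 + 1/0.296 = 3.378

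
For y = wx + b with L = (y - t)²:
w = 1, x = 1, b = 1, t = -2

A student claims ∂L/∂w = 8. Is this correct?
Correct

y = (1)(1) + 1 = 2
∂L/∂y = 2(y - t) = 2(2 - -2) = 8
∂y/∂w = x = 1
∂L/∂w = 8 × 1 = 8

Claimed value: 8
Correct: The correct gradient is 8.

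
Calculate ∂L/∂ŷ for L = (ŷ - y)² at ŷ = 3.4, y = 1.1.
∂L/∂ŷ = 4.6

∂L/∂ŷ = 2(ŷ - y) = 2(3.4 - 1.1) = 2(2.3) = 4.6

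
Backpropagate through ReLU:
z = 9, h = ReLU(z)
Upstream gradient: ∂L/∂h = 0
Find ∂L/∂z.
∂L/∂z = 0

h = ReLU(9) = 9
Since z > 0: ∂h/∂z = 1
∂L/∂z = ∂L/∂h · ∂h/∂z = 0 × 1 = 0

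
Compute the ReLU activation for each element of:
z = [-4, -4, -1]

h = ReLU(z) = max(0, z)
h = [0, 0, 0]

ReLU applied element-wise: max(0,-4)=0, max(0,-4)=0, max(0,-1)=0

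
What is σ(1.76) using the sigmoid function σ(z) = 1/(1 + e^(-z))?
0.8532

sigmoid(1.76) = 1/(1 + e^(-1.76)) = 1/(1 + 0.172) = 0.8532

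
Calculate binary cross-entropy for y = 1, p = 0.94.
L = 0.06188

L = -1·log(0.94) - 0·log(0.06) = -log(0.94) = 0.06188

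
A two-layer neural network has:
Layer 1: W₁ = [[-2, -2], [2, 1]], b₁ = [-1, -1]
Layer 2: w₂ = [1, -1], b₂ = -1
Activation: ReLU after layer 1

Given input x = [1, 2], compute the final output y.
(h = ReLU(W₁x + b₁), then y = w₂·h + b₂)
y = -4

Layer 1 pre-activation: z₁ = [-7, 3]
After ReLU: h = [0, 3]
Layer 2 output: y = 1×0 + -1×3 + -1 = -4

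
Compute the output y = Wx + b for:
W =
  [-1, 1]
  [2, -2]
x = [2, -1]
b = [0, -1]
y = [-3, 5]

Wx = [-1×2 + 1×-1, 2×2 + -2×-1]
   = [-3, 6]
y = Wx + b = [-3 + 0, 6 + -1] = [-3, 5]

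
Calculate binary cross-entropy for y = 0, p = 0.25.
L = 0.2877

L = -0·log(0.25) - 1·log(0.75) = -log(0.75) = 0.2877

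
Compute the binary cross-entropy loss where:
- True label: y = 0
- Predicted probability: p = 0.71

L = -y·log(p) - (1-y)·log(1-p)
L = 1.238

L = -0·log(0.71) - 1·log(0.29) = -log(0.29) = 1.238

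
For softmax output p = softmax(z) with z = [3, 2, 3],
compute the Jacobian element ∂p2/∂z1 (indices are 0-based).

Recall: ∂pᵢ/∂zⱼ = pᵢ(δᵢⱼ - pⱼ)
∂p2/∂z1 = -0.06561

p = softmax(z) = [0.4223, 0.1554, 0.4223]
p2 = 0.4223, p1 = 0.1554

∂p2/∂z1 = -p2 × p1 = -0.4223 × 0.1554 = -0.06561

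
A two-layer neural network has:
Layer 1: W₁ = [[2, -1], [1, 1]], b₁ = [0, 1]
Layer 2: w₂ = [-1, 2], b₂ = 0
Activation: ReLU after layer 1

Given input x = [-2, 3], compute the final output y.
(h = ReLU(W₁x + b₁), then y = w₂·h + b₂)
y = 4

Layer 1 pre-activation: z₁ = [-7, 2]
After ReLU: h = [0, 2]
Layer 2 output: y = -1×0 + 2×2 + 0 = 4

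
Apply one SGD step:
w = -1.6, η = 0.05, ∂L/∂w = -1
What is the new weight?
w_new = -1.55

w_new = w - η·∂L/∂w = -1.6 - 0.05×(-1) = -1.6 - (-0.05) = -1.55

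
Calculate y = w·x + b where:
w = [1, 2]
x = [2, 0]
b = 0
y = 2

y = (1)(2) + (2)(0) + 0 = 2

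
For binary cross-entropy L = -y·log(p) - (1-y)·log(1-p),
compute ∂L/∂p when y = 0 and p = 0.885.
∂L/∂p = 8.696

∂L/∂p = -y/p + (1-y)/(1-p) = 0 + 1/0.115 = 8.696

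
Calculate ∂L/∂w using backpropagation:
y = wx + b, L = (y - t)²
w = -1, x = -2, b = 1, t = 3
∂L/∂w = 0

y = wx + b = (-1)(-2) + 1 = 3
∂L/∂y = 2(y - t) = 2(3 - 3) = 0
∂y/∂w = x = -2
∂L/∂w = ∂L/∂y · ∂y/∂w = 0 × -2 = 0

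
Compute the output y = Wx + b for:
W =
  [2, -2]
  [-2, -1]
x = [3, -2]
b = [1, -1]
y = [11, -5]

Wx = [2×3 + -2×-2, -2×3 + -1×-2]
   = [10, -4]
y = Wx + b = [10 + 1, -4 + -1] = [11, -5]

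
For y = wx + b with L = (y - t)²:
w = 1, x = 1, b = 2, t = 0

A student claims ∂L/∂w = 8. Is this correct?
Incorrect

y = (1)(1) + 2 = 3
∂L/∂y = 2(y - t) = 2(3 - 0) = 6
∂y/∂w = x = 1
∂L/∂w = 6 × 1 = 6

Claimed value: 8
Incorrect: The correct gradient is 6.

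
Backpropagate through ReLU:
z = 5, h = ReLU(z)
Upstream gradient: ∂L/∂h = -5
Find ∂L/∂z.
∂L/∂z = -5

h = ReLU(5) = 5
Since z > 0: ∂h/∂z = 1
∂L/∂z = ∂L/∂h · ∂h/∂z = -5 × 1 = -5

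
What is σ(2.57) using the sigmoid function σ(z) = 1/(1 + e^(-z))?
0.9289

sigmoid(2.57) = 1/(1 + e^(-2.57)) = 1/(1 + 0.07654) = 0.9289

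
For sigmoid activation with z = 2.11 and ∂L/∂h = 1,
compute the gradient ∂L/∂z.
∂L/∂z = 0.09644

σ(2.11) = 0.8919
σ'(2.11) = σ(2.11)(1 - σ(2.11)) = 0.8919 × 0.1081 = 0.09644
∂L/∂z = ∂L/∂h · σ'(z) = 1 × 0.09644 = 0.09644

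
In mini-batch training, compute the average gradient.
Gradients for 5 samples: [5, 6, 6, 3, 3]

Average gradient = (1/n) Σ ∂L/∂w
Average gradient = 4.6

Average = (1/5)(5 + 6 + 6 + 3 + 3) = 23/5 = 4.6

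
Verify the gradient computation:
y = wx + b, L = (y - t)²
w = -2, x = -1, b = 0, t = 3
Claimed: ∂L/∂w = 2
Correct

y = (-2)(-1) + 0 = 2
∂L/∂y = 2(y - t) = 2(2 - 3) = -2
∂y/∂w = x = -1
∂L/∂w = -2 × -1 = 2

Claimed value: 2
Correct: The correct gradient is 2.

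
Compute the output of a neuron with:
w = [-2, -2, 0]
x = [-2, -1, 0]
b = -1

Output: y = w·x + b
y = 5

y = (-2)(-2) + (-2)(-1) + (0)(0) + -1 = 5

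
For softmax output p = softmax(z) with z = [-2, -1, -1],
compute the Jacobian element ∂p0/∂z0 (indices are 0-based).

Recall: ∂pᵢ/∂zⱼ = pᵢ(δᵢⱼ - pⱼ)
∂p0/∂z0 = 0.1312

p = softmax(z) = [0.1554, 0.4223, 0.4223]
p0 = 0.1554

∂p0/∂z0 = p0(1 - p0) = 0.1554 × (1 - 0.1554) = 0.1312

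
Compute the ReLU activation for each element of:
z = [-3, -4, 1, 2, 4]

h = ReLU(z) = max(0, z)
h = [0, 0, 1, 2, 4]

ReLU applied element-wise: max(0,-3)=0, max(0,-4)=0, max(0,1)=1, max(0,2)=2, max(0,4)=4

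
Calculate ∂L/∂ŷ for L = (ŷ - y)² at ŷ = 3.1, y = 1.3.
∂L/∂ŷ = 3.6

∂L/∂ŷ = 2(ŷ - y) = 2(3.1 - 1.3) = 2(1.8) = 3.6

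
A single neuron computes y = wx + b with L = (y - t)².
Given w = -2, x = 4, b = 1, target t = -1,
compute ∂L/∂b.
∂L/∂b = -12

y = wx + b = (-2)(4) + 1 = -7
∂L/∂y = 2(y - t) = 2(-7 - -1) = -12
∂y/∂b = 1
∂L/∂b = ∂L/∂y · ∂y/∂b = -12 × 1 = -12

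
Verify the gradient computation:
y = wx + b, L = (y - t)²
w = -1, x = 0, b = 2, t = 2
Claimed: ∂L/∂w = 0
Correct

y = (-1)(0) + 2 = 2
∂L/∂y = 2(y - t) = 2(2 - 2) = 0
∂y/∂w = x = 0
∂L/∂w = 0 × 0 = 0

Claimed value: 0
Correct: The correct gradient is 0.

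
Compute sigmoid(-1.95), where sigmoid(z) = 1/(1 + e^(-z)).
0.1246

sigmoid(-1.95) = 1/(1 + e^(1.95)) = 1/(1 + 7.029) = 0.1246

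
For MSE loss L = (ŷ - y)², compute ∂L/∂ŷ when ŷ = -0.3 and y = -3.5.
∂L/∂ŷ = 6.4

∂L/∂ŷ = 2(ŷ - y) = 2(-0.3 - -3.5) = 2(3.2) = 6.4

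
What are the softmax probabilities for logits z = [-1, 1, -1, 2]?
p = [0.0339, 0.2507, 0.0339, 0.6815]

exp(z) = [0.3679, 2.718, 0.3679, 7.389]
Sum = 10.84
p = [0.0339, 0.2507, 0.0339, 0.6815]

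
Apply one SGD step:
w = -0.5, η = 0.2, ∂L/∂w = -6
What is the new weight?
w_new = 0.7

w_new = w - η·∂L/∂w = -0.5 - 0.2×(-6) = -0.5 - (-1.2) = 0.7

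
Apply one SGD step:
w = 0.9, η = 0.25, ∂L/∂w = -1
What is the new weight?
w_new = 1.15

w_new = w - η·∂L/∂w = 0.9 - 0.25×(-1) = 0.9 - (-0.25) = 1.15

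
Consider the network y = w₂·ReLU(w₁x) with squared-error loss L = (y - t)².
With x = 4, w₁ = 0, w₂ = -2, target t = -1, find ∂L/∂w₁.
∂L/∂w₁ = 0

Forward pass:
z = w₁x = 0×4 = 0
h = ReLU(0) = 0
y = w₂h = -2×0 = 0

Backward pass:
∂L/∂y = 2(y - t) = 2(0 - -1) = 2
∂y/∂h = w₂ = -2
∂h/∂z = 0 (ReLU derivative)
∂z/∂w₁ = x = 4

∂L/∂w₁ = 2 × -2 × 0 × 4 = 0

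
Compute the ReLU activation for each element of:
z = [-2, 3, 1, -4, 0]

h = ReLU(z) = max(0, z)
h = [0, 3, 1, 0, 0]

ReLU applied element-wise: max(0,-2)=0, max(0,3)=3, max(0,1)=1, max(0,-4)=0, max(0,0)=0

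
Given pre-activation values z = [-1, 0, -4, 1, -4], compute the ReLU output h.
h = [0, 0, 0, 1, 0]

ReLU applied element-wise: max(0,-1)=0, max(0,0)=0, max(0,-4)=0, max(0,1)=1, max(0,-4)=0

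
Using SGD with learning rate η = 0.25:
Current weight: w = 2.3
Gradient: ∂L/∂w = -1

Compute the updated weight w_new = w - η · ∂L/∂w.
w_new = 2.55

w_new = w - η·∂L/∂w = 2.3 - 0.25×(-1) = 2.3 - (-0.25) = 2.55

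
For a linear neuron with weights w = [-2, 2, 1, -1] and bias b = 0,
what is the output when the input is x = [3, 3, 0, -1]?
y = 1

y = (-2)(3) + (2)(3) + (1)(0) + (-1)(-1) + 0 = 1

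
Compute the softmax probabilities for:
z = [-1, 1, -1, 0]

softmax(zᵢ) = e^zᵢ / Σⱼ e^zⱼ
p = [0.0826, 0.6103, 0.0826, 0.2245]

exp(z) = [0.3679, 2.718, 0.3679, 1]
Sum = 4.454
p = [0.0826, 0.6103, 0.0826, 0.2245]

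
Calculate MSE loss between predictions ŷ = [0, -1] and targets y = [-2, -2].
MSE = 2.5

MSE = (1/2)((0--2)² + (-1--2)²) = (1/2)(4 + 1) = 2.5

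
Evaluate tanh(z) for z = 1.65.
0.9289

tanh(1.65) = (e^(1.65) - e^(-1.65))/(e^(1.65) + e^(-1.65)) = 0.9289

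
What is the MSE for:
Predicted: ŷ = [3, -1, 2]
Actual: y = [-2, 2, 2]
MSE = 11.33

MSE = (1/3)((3--2)² + (-1-2)² + (2-2)²) = (1/3)(25 + 9 + 0) = 11.33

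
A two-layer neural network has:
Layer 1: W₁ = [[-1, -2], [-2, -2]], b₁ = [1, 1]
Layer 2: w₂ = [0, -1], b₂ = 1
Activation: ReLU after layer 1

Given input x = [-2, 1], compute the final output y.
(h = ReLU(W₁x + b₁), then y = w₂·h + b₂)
y = -2

Layer 1 pre-activation: z₁ = [1, 3]
After ReLU: h = [1, 3]
Layer 2 output: y = 0×1 + -1×3 + 1 = -2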